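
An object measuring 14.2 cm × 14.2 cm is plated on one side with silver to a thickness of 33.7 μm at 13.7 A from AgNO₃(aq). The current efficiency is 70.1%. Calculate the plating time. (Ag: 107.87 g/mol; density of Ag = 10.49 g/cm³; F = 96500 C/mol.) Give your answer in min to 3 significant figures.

11.1 min

Plated area = 14.2 × 14.2 = 201.6 cm²
Volume = 201.6 × 33.7×10⁻⁴ cm = 0.6794 cm³
m(Ag) = 0.6794 × 10.49 = 7.127 g
n(Ag) = 7.127 / 107.87 = 0.06607 mol; n(e⁻) = 0.06607 mol
Q = 0.06607 × 96500 / 0.701 = 9095 C
t = 9095 / 13.7 = 663.9 s = 11.1 min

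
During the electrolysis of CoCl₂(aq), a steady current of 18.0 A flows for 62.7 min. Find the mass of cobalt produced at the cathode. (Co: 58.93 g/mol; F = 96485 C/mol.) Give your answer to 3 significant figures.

20.7 g

Q = It = 18.0 × 3762 = 67720 C
n(e⁻) = Q/F = 67720/96485 = 0.7019 mol
Co²⁺ + 2e⁻ → Co, so n(Co) = 0.7019 / 2 = 0.3510 mol
m = 0.3510 × 58.93 = 20.7 g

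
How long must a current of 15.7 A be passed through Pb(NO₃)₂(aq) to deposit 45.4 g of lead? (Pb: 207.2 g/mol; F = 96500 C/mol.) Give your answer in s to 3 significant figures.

2690 s

n(Pb) = 45.4 / 207.2 = 0.2191 mol
Pb²⁺ + 2e⁻ → Pb, so n(e⁻) = 2 × 0.2191 = 0.4382 mol
Q = 0.4382 × 96500 = 42290 C
t = Q / I = 42290 / 15.7 = 2694 s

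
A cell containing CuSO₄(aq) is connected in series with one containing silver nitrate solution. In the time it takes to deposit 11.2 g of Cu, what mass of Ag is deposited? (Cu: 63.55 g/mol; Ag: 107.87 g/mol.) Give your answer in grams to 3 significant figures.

38.0 g

n(Cu) = 11.2 / 63.55 = 0.1762 mol
Cu²⁺ + 2e⁻ → Cu, so n(e⁻) = 2 × 0.1762 = 0.3524 mol
Same current for the same time ⇒ same n(e⁻) = 0.3524 mol in both cells.
Ag⁺ + e⁻ → Ag, so n(Ag) = 0.3524 mol
m(Ag) = 0.3524 × 107.87 = 38.0 g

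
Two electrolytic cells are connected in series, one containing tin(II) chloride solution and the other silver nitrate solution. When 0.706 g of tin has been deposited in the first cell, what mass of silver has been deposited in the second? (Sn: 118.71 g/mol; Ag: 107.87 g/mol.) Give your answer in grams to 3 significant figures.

1.28 g

n(Sn) = 0.706 / 118.71 = 0.005947 mol
Sn²⁺ + 2e⁻ → Sn, so n(e⁻) = 2 × 0.005947 = 0.01189 mol
In series, the same 0.01189 mol of electrons flows through the second cell.
Ag⁺ + e⁻ → Ag, so n(Ag) = 0.01189 mol
m(Ag) = 0.01189 × 107.87 = 1.28 g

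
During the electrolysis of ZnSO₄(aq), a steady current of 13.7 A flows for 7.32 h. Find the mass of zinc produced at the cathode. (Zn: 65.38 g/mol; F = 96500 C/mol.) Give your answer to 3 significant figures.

Charge passed = 13.7 × 26352 = 3.610×10^5 C
n(e⁻) = Q/F = 3.610×10^5/96500 = 3.741 mol
Zn²⁺ + 2e⁻ → Zn, so n(Zn) = 3.741 / 2 = 1.871 mol
m = 1.871 × 65.38 = 122 g

122 g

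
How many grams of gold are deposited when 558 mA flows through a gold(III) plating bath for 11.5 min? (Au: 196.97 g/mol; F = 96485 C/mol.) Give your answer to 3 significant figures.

0.262 g

Q = 0.558 A × 690 s = 385.0 C
n(e⁻) = Q/F = 385.0/96485 = 0.003990 mol
Au³⁺ + 3e⁻ → Au, so n(Au) = 0.003990 / 3 = 0.001330 mol
m = 0.001330 × 196.97 = 0.262 g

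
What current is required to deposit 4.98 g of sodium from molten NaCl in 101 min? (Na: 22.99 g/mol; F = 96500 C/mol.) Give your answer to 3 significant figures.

n(Na) = 4.98 / 22.99 = 0.2166 mol
Na⁺ + e⁻ → Na, so n(e⁻) = 0.2166 mol
Q = 0.2166 × 96500 = 20900 C
I = Q / t = 20900 / 6060 s = 3.45 A

3.45 A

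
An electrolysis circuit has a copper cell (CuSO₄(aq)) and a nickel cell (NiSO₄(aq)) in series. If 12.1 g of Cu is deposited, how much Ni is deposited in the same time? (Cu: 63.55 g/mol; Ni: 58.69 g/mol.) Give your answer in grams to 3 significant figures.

n(Cu) = 12.1 / 63.55 = 0.1904 mol
Cu²⁺ + 2e⁻ → Cu, so n(e⁻) = 2 × 0.1904 = 0.3808 mol
Since the cells are in series, n(e⁻) in the Ni cell is also 0.3808 mol.
Ni²⁺ + 2e⁻ → Ni, so n(Ni) = 0.3808 / 2 = 0.1904 mol
m(Ni) = 0.1904 × 58.69 = 11.2 g

11.2 g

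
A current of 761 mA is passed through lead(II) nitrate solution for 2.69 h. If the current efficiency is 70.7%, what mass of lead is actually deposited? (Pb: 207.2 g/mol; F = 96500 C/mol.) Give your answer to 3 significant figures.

5.59 g

Q = 0.761 × 9684 = 7370 C
n(e⁻) = 7370 / 96500 = 0.07637 mol
Pb²⁺ + 2e⁻ → Pb, so theoretical m(Pb) = 0.03819 × 207.2 = 7.913 g
Actual mass = 70.7% × 7.913 = 5.59 g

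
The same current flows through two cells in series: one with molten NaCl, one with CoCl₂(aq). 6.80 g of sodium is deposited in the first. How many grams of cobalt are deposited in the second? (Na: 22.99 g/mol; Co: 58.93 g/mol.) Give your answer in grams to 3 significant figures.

8.72 g

n(Na) = 6.80 / 22.99 = 0.2958 mol
Na⁺ + e⁻ → Na, so n(e⁻) = 0.2958 mol
In series, the same 0.2958 mol of electrons flows through the second cell.
Co²⁺ + 2e⁻ → Co, so n(Co) = 0.2958 / 2 = 0.1479 mol
m(Co) = 0.1479 × 58.93 = 8.72 g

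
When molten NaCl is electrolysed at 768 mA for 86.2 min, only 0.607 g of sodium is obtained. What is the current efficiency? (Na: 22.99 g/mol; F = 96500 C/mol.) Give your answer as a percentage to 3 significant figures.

64.1%

Q = 0.768 × 5172 = 3972 C
n(e⁻) = 3972 / 96500 = 0.04116 mol
Na⁺ + e⁻ → Na, so theoretical n(Na) = 0.04116 mol → 0.9463 g
Efficiency = 0.607 / 0.9463 = 0.6414 = 64.1%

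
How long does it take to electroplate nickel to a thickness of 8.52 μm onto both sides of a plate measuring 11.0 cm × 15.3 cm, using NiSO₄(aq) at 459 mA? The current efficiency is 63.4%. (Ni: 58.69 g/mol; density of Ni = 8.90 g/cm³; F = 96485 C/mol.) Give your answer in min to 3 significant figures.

481 min

Plated area = 2 × 11.0 × 15.3 = 336.6 cm²
Volume = 336.6 × 8.52×10⁻⁴ cm = 0.2868 cm³
m(Ni) = 0.2868 × 8.90 = 2.553 g
n(Ni) = 2.553 / 58.69 = 0.04350 mol; n(e⁻) = 2 × 0.04350 = 0.08700 mol
Q = 0.08700 × 96485 / 0.634 = 13240 C
t = 13240 / 0.459 = 28850 s = 481 min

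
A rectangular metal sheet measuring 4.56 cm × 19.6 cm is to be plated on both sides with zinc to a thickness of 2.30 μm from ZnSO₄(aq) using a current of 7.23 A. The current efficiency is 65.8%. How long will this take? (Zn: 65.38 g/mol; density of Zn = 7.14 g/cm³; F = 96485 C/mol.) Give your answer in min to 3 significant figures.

Plated area = 2 × 4.56 × 19.6 = 178.8 cm²
Volume = 178.8 × 2.30×10⁻⁴ cm = 0.04112 cm³
m(Zn) = 0.04112 × 7.14 = 0.2936 g
n(Zn) = 0.2936 / 65.38 = 0.004491 mol; n(e⁻) = 2 × 0.004491 = 0.008982 mol
Q = 0.008982 × 96485 / 0.658 = 1317 C
t = 1317 / 7.23 = 182.2 s = 3.04 min

3.04 min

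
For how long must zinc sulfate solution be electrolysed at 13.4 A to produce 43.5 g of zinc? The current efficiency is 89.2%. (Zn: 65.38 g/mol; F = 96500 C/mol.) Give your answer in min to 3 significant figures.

179 min

n(Zn) = 43.5 / 65.38 = 0.6653 mol
Zn²⁺ + 2e⁻ → Zn, so n(e⁻) = 2 × 0.6653 = 1.331 mol
Q = 1.331 × 96500 / 0.892 = 1.440×10^5 C
t = Q / I = 1.440×10^5 / 13.4 = 10750 s = 179 min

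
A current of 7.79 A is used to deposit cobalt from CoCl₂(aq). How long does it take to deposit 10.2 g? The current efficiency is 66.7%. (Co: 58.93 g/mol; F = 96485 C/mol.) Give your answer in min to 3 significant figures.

107 min

n(Co) = 10.2 / 58.93 = 0.1731 mol
Co²⁺ + 2e⁻ → Co, so n(e⁻) = 2 × 0.1731 = 0.3462 mol
Q = 0.3462 × 96485 / 0.667 = 50080 C
t = Q / I = 50080 / 7.79 = 6429 s = 107 min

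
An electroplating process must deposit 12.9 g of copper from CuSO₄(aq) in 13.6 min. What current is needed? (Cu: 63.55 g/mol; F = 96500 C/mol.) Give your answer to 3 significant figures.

n(Cu) = 12.9 / 63.55 = 0.2030 mol
Cu²⁺ + 2e⁻ → Cu, so n(e⁻) = 2 × 0.2030 = 0.4060 mol
Q = 0.4060 × 96500 = 39180 C
I = Q / t = 39180 / 816 s = 48.0 A

48.0 A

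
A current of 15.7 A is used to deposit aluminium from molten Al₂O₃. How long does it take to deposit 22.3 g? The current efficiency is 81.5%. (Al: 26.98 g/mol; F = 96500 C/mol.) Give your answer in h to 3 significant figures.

n(Al) = 22.3 / 26.98 = 0.8265 mol
Al³⁺ + 3e⁻ → Al, so n(e⁻) = 3 × 0.8265 = 2.480 mol
Q = 2.480 × 96500 / 0.815 = 2.936×10^5 C
t = Q / I = 2.936×10^5 / 15.7 = 18700 s = 5.19 h

5.19 h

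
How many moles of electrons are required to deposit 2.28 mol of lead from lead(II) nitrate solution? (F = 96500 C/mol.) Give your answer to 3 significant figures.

4.56 mol

Pb²⁺ + 2e⁻ → Pb, so n(e⁻) = 2 × 2.28 = 4.560 mol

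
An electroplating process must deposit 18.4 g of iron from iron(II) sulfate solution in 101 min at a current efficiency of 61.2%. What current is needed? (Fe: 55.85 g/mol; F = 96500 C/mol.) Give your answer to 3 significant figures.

n(Fe) = 18.4 / 55.85 = 0.3295 mol
Fe²⁺ + 2e⁻ → Fe, so n(e⁻) = 2 × 0.3295 = 0.6590 mol
Q = 0.6590 × 96500 / 0.612 = 1.039×10^5 C
I = Q / t = 1.039×10^5 / 6060 s = 17.1 A

17.1 A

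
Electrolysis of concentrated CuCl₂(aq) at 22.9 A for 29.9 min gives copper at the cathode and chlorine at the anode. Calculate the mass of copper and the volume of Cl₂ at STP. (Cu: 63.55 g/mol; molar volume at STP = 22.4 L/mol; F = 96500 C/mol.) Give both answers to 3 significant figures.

Q = 22.9 × 1794 = 41080 C; n(e⁻) = 41080 / 96500 = 0.4257 mol
Cathode: Cu²⁺ + 2e⁻ → Cu → n(Cu) = 0.4257/2 = 0.2129 mol → 13.5 g
Anode: 2Cl⁻ → Cl₂ + 2e⁻ → n(Cl₂) = 0.4257/2 = 0.2129 mol → 4.77 L

13.5 g Cu; 4.77 L Cl₂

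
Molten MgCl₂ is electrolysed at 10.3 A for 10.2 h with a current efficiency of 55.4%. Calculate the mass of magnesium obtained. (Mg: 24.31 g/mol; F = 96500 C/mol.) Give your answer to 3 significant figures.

Q = 10.3 × 36720 = 3.782×10^5 C
n(e⁻) = 3.782×10^5 / 96500 = 3.919 mol
Mg²⁺ + 2e⁻ → Mg, so theoretical m(Mg) = 1.960 × 24.31 = 47.65 g
Actual mass = 55.4% × 47.65 = 26.4 g

26.4 g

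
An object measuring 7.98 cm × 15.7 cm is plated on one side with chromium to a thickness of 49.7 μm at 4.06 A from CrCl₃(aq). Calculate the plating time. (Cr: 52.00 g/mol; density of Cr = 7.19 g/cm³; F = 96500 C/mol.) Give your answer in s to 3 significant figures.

Plated area = 7.98 × 15.7 = 125.3 cm²
Volume = 125.3 × 49.7×10⁻⁴ cm = 0.6227 cm³
m(Cr) = 0.6227 × 7.19 = 4.477 g
n(Cr) = 4.477 / 52.00 = 0.08610 mol; n(e⁻) = 3 × 0.08610 = 0.2583 mol
Q = 0.2583 × 96500 = 24930 C
t = 24930 / 4.06 = 6140 s

6140 s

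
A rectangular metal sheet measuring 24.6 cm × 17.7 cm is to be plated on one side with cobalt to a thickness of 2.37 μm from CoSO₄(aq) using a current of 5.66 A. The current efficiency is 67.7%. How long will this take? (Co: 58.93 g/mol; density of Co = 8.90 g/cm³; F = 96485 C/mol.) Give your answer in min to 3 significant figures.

13.1 min

Plated area = 24.6 × 17.7 = 435.4 cm²
Volume = 435.4 × 2.37×10⁻⁴ cm = 0.1032 cm³
m(Co) = 0.1032 × 8.90 = 0.9185 g
n(Co) = 0.9185 / 58.93 = 0.01559 mol; n(e⁻) = 2 × 0.01559 = 0.03118 mol
Q = 0.03118 × 96485 / 0.677 = 4444 C
t = 4444 / 5.66 = 785.2 s = 13.1 min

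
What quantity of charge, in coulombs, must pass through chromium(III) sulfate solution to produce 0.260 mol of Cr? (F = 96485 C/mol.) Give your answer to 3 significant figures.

Cr³⁺ + 3e⁻ → Cr, so n(e⁻) = 3 × 0.260 = 0.7800 mol
Q = 0.7800 × 96485 = 75260 C

75300 C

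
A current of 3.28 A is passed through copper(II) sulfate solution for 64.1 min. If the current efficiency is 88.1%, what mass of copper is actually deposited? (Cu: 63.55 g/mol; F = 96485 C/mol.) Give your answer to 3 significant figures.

Q = 3.28 × 3846 = 12610 C
n(e⁻) = 12610 / 96485 = 0.1307 mol
Cu²⁺ + 2e⁻ → Cu, so theoretical m(Cu) = 0.06535 × 63.55 = 4.153 g
Actual mass = 88.1% × 4.153 = 3.66 g

3.66 g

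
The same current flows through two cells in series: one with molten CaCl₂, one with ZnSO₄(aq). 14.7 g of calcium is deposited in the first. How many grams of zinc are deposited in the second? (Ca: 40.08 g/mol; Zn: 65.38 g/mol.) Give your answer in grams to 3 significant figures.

24.0 g

n(Ca) = 14.7 / 40.08 = 0.3668 mol
Ca²⁺ + 2e⁻ → Ca, so n(e⁻) = 2 × 0.3668 = 0.7336 mol
In series, the same 0.7336 mol of electrons flows through the second cell.
Zn²⁺ + 2e⁻ → Zn, so n(Zn) = 0.7336 / 2 = 0.3668 mol
m(Zn) = 0.3668 × 65.38 = 24.0 g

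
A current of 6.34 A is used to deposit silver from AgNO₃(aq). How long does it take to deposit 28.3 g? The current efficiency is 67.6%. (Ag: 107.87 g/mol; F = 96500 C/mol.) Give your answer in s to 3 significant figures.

5910 s

n(Ag) = 28.3 / 107.87 = 0.2624 mol
Ag⁺ + e⁻ → Ag, so n(e⁻) = 0.2624 mol
Q = 0.2624 × 96500 / 0.676 = 37460 C
t = Q / I = 37460 / 6.34 = 5909 s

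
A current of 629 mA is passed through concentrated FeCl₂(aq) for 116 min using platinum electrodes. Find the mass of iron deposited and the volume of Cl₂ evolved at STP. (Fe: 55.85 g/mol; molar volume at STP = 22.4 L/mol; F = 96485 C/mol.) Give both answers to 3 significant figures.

Q = 0.629 × 6960 = 4378 C; n(e⁻) = 4378 / 96485 = 0.04537 mol
Cathode: Fe²⁺ + 2e⁻ → Fe → n(Fe) = 0.04537/2 = 0.02269 mol → 1.27 g
Anode: 2Cl⁻ → Cl₂ + 2e⁻ → n(Cl₂) = 0.04537/2 = 0.02269 mol → 0.508 L

1.27 g Fe; 0.508 L Cl₂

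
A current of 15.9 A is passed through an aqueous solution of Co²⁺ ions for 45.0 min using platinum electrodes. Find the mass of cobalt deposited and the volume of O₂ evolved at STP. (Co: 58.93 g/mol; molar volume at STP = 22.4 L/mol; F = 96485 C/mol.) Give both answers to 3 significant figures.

13.1 g Co; 2.49 L O₂

Q = 15.9 × 2700 = 42930 C; n(e⁻) = 42930 / 96485 = 0.4449 mol
Cathode: Co²⁺ + 2e⁻ → Co → n(Co) = 0.4449/2 = 0.2225 mol → 13.1 g
Anode: 2H₂O → O₂ + 4H⁺ + 4e⁻ → n(O₂) = 0.4449/4 = 0.1112 mol → 2.49 L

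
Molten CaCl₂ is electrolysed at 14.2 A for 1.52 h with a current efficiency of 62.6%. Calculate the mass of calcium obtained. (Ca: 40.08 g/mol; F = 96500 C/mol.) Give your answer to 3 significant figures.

10.1 g

Q = 14.2 × 5472 = 77700 C
n(e⁻) = 77700 / 96500 = 0.8052 mol
Ca²⁺ + 2e⁻ → Ca, so theoretical m(Ca) = 0.4026 × 40.08 = 16.14 g
Actual mass = 62.6% × 16.14 = 10.1 g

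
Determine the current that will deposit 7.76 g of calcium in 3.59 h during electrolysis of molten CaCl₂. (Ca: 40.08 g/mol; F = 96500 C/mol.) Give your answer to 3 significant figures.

n(Ca) = 7.76 / 40.08 = 0.1936 mol
Ca²⁺ + 2e⁻ → Ca, so n(e⁻) = 2 × 0.1936 = 0.3872 mol
Q = 0.3872 × 96500 = 37360 C
I = Q / t = 37360 / 12924 s = 2.89 A

2.89 A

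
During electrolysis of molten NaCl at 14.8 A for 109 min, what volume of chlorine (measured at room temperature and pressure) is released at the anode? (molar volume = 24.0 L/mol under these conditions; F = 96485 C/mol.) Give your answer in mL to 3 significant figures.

12000 mL

Q = It = 14.8 × 6540 = 96790 C
n(e⁻) = 96790 / 96485 = 1.003 mol
2Cl⁻ → Cl₂ + 2e⁻, so n(Cl₂) = 1.003 / 2 = 0.5015 mol
V = 0.5015 × 24.0 = 12.04 L
= 12000 mL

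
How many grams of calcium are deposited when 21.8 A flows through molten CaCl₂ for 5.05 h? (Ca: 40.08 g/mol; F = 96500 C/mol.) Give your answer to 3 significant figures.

Q = 21.8 A × 18180 s = 3.963×10^5 C
Moles of electrons = 3.963×10^5 / 96500 = 4.107 mol
Ca²⁺ + 2e⁻ → Ca, so n(Ca) = 4.107 / 2 = 2.054 mol
m = 2.054 × 40.08 = 82.3 g

82.3 g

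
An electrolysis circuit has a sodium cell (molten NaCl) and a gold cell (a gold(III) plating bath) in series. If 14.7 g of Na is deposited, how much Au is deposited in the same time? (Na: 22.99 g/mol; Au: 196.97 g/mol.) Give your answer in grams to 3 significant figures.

n(Na) = 14.7 / 22.99 = 0.6394 mol
Na⁺ + e⁻ → Na, so n(e⁻) = 0.6394 mol
Since the cells are in series, n(e⁻) in the Au cell is also 0.6394 mol.
Au³⁺ + 3e⁻ → Au, so n(Au) = 0.6394 / 3 = 0.2131 mol
m(Au) = 0.2131 × 196.97 = 42.0 g

42.0 g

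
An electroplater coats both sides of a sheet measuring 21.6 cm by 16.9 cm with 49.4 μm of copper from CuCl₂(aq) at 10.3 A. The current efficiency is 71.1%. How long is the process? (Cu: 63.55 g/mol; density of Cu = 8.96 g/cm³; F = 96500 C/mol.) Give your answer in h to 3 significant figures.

3.72 h

Plated area = 2 × 21.6 × 16.9 = 730.1 cm²
Volume = 730.1 × 49.4×10⁻⁴ cm = 3.607 cm³
m(Cu) = 3.607 × 8.96 = 32.32 g
n(Cu) = 32.32 / 63.55 = 0.5086 mol; n(e⁻) = 2 × 0.5086 = 1.017 mol
Q = 1.017 × 96500 / 0.711 = 1.380×10^5 C
t = 1.380×10^5 / 10.3 = 13400 s = 3.72 h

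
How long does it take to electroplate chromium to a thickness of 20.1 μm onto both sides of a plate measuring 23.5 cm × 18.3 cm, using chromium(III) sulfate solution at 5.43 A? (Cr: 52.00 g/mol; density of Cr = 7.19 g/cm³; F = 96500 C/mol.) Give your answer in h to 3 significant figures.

Plated area = 2 × 23.5 × 18.3 = 860.1 cm²
Volume = 860.1 × 20.1×10⁻⁴ cm = 1.729 cm³
m(Cr) = 1.729 × 7.19 = 12.43 g
n(Cr) = 12.43 / 52.00 = 0.2390 mol; n(e⁻) = 3 × 0.2390 = 0.7170 mol
Q = 0.7170 × 96500 = 69190 C
t = 69190 / 5.43 = 12740 s = 3.54 h

3.54 h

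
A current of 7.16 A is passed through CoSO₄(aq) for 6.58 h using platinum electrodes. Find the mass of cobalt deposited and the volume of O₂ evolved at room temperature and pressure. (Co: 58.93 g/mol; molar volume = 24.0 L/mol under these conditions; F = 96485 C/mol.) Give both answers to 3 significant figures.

51.8 g Co; 10.5 L O₂

Q = 7.16 × 23688 = 1.696×10^5 C; n(e⁻) = 1.696×10^5 / 96485 = 1.758 mol
Cathode: Co²⁺ + 2e⁻ → Co → n(Co) = 1.758/2 = 0.8790 mol → 51.8 g
Anode: 2H₂O → O₂ + 4H⁺ + 4e⁻ → n(O₂) = 1.758/4 = 0.4395 mol → 10.5 L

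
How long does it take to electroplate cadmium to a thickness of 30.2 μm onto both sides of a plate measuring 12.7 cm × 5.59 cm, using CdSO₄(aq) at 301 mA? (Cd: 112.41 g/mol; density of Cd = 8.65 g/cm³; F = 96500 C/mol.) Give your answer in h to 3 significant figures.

5.88 h

Plated area = 2 × 12.7 × 5.59 = 142.0 cm²
Volume = 142.0 × 30.2×10⁻⁴ cm = 0.4288 cm³
m(Cd) = 0.4288 × 8.65 = 3.709 g
n(Cd) = 3.709 / 112.41 = 0.03300 mol; n(e⁻) = 2 × 0.03300 = 0.06600 mol
Q = 0.06600 × 96500 = 6369 C
t = 6369 / 0.301 = 21160 s = 5.88 h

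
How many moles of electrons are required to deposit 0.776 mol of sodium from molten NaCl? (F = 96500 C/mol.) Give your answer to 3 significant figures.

0.776 mol

Na⁺ + e⁻ → Na, so n(e⁻) = 1 × 0.776 = 0.7760 mol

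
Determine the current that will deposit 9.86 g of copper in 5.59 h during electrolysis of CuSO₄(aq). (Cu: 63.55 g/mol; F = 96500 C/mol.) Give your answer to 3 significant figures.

1.49 A

n(Cu) = 9.86 / 63.55 = 0.1552 mol
Cu²⁺ + 2e⁻ → Cu, so n(e⁻) = 2 × 0.1552 = 0.3104 mol
Q = 0.3104 × 96500 = 29950 C
I = Q / t = 29950 / 20124 s = 1.49 A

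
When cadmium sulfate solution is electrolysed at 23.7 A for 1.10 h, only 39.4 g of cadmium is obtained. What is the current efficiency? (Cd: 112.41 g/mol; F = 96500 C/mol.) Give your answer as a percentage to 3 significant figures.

Q = 23.7 × 3960 = 93850 C
n(e⁻) = 93850 / 96500 = 0.9725 mol
Cd²⁺ + 2e⁻ → Cd, so theoretical n(Cd) = 0.4863 mol → 54.66 g
Efficiency = 39.4 / 54.66 = 0.7208 = 72.1%

72.1%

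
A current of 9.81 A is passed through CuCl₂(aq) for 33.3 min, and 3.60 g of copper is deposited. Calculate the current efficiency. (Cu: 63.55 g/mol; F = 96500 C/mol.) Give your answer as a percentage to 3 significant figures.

Q = 9.81 × 1998 = 19600 C
n(e⁻) = 19600 / 96500 = 0.2031 mol
Cu²⁺ + 2e⁻ → Cu, so theoretical n(Cu) = 0.1016 mol → 6.457 g
Efficiency = 3.60 / 6.457 = 0.5575 = 55.8%

55.8%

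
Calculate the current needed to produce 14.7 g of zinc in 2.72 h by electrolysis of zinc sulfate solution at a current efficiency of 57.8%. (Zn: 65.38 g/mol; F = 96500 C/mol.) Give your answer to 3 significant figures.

n(Zn) = 14.7 / 65.38 = 0.2248 mol
Zn²⁺ + 2e⁻ → Zn, so n(e⁻) = 2 × 0.2248 = 0.4496 mol
Q = 0.4496 × 96500 / 0.578 = 75060 C
I = Q / t = 75060 / 9792 s = 7.67 A

7.67 A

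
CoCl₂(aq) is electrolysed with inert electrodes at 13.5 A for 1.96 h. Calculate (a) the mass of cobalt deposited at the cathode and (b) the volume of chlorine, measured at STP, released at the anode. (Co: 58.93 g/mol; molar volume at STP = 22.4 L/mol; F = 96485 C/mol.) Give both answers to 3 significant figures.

Q = 13.5 × 7056 = 95260 C; n(e⁻) = 95260 / 96485 = 0.9873 mol
Cathode: Co²⁺ + 2e⁻ → Co → n(Co) = 0.9873/2 = 0.4937 mol → 29.1 g
Anode: 2Cl⁻ → Cl₂ + 2e⁻ → n(Cl₂) = 0.9873/2 = 0.4937 mol → 11.1 L

29.1 g Co; 11.1 L Cl₂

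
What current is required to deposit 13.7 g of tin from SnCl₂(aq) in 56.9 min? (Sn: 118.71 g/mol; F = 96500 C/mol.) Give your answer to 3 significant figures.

n(Sn) = 13.7 / 118.71 = 0.1154 mol
Sn²⁺ + 2e⁻ → Sn, so n(e⁻) = 2 × 0.1154 = 0.2308 mol
Q = 0.2308 × 96500 = 22270 C
I = Q / t = 22270 / 3414 s = 6.52 A

6.52 A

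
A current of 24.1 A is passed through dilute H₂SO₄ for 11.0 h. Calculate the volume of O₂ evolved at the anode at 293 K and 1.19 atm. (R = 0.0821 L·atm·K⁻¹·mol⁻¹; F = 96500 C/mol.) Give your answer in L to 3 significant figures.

50.0 L

Q = 24.1 A × 39600 s = 9.544×10^5 C
Moles of electrons = 9.544×10^5 / 96500 = 9.890 mol
2H₂O → O₂ + 4H⁺ + 4e⁻, so n(O₂) = 9.890 / 4 = 2.473 mol
V = nRT/P = 2.473 × 0.0821 × 293 / 1.19 = 49.99 L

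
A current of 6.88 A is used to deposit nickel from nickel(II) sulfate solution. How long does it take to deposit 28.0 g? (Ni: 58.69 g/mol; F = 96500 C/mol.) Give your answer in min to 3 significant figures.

n(Ni) = 28.0 / 58.69 = 0.4771 mol
Ni²⁺ + 2e⁻ → Ni, so n(e⁻) = 2 × 0.4771 = 0.9542 mol
Q = 0.9542 × 96500 = 92080 C
t = Q / I = 92080 / 6.88 = 13380 s = 223 min

223 min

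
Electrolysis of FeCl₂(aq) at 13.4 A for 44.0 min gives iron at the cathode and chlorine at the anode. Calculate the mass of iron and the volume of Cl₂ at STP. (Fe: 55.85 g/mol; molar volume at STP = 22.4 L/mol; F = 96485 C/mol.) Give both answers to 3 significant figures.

Q = 13.4 × 2640 = 35380 C; n(e⁻) = 35380 / 96485 = 0.3667 mol
Cathode: Fe²⁺ + 2e⁻ → Fe → n(Fe) = 0.3667/2 = 0.1834 mol → 10.2 g
Anode: 2Cl⁻ → Cl₂ + 2e⁻ → n(Cl₂) = 0.3667/2 = 0.1834 mol → 4.11 L

10.2 g Fe; 4.11 L Cl₂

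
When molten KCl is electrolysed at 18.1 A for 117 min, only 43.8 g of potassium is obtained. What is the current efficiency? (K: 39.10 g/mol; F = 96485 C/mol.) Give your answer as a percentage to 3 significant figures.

Q = 18.1 × 7020 = 1.271×10^5 C
n(e⁻) = 1.271×10^5 / 96485 = 1.317 mol
K⁺ + e⁻ → K, so theoretical n(K) = 1.317 mol → 51.49 g
Efficiency = 43.8 / 51.49 = 0.8507 = 85.1%

85.1%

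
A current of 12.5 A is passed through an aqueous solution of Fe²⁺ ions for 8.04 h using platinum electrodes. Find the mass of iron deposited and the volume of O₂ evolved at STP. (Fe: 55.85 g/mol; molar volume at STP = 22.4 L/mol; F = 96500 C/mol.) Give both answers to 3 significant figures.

Q = 12.5 × 28944 = 3.618×10^5 C; n(e⁻) = 3.618×10^5 / 96500 = 3.749 mol
Cathode: Fe²⁺ + 2e⁻ → Fe → n(Fe) = 3.749/2 = 1.875 mol → 105 g
Anode: 2H₂O → O₂ + 4H⁺ + 4e⁻ → n(O₂) = 3.749/4 = 0.9373 mol → 21.0 L

105 g Fe; 21.0 L O₂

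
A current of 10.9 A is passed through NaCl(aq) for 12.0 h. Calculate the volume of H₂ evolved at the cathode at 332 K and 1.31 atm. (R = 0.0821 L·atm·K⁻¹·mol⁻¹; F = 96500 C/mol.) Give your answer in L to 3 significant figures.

50.8 L

Q = It = 10.9 × 43200 = 4.709×10^5 C
Moles of electrons = 4.709×10^5 / 96500 = 4.880 mol
2H⁺ + 2e⁻ → H₂, so n(H₂) = 4.880 / 2 = 2.440 mol
V = nRT/P = 2.440 × 0.0821 × 332 / 1.31 = 50.77 L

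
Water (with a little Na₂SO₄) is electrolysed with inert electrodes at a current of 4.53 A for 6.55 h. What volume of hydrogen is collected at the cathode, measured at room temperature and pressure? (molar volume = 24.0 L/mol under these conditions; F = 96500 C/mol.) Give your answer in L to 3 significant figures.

Q = 4.53 A × 23580 s = 1.068×10^5 C
n(e⁻) = Q/F = 1.068×10^5/96500 = 1.107 mol
2H⁺ + 2e⁻ → H₂, so n(H₂) = 1.107 / 2 = 0.5535 mol
V = 0.5535 × 24.0 = 13.28 L

13.3 L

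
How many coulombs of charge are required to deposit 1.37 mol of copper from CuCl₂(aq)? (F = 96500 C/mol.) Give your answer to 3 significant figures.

2.64×10^5 C

Cu²⁺ + 2e⁻ → Cu, so n(e⁻) = 2 × 1.37 = 2.740 mol
Q = 2.740 × 96500 = 2.644×10^5 C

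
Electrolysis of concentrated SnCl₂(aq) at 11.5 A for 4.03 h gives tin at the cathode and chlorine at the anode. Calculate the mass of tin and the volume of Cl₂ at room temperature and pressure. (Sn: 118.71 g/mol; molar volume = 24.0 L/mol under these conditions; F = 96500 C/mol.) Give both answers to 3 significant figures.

103 g Sn; 20.7 L Cl₂

Q = 11.5 × 14508 = 1.668×10^5 C; n(e⁻) = 1.668×10^5 / 96500 = 1.728 mol
Cathode: Sn²⁺ + 2e⁻ → Sn → n(Sn) = 1.728/2 = 0.8640 mol → 103 g
Anode: 2Cl⁻ → Cl₂ + 2e⁻ → n(Cl₂) = 1.728/2 = 0.8640 mol → 20.7 L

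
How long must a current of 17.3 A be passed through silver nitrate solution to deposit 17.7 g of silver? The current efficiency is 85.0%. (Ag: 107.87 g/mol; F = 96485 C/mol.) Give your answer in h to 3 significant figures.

n(Ag) = 17.7 / 107.87 = 0.1641 mol
Ag⁺ + e⁻ → Ag, so n(e⁻) = 0.1641 mol
Q = 0.1641 × 96485 / 0.850 = 18630 C
t = Q / I = 18630 / 17.3 = 1077 s = 0.299 h

0.299 h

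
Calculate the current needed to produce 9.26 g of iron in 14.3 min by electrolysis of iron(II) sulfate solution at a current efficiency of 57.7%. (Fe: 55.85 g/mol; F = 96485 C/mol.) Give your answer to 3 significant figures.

64.6 A

n(Fe) = 9.26 / 55.85 = 0.1658 mol
Fe²⁺ + 2e⁻ → Fe, so n(e⁻) = 2 × 0.1658 = 0.3316 mol
Q = 0.3316 × 96485 / 0.577 = 55450 C
I = Q / t = 55450 / 858 s = 64.6 A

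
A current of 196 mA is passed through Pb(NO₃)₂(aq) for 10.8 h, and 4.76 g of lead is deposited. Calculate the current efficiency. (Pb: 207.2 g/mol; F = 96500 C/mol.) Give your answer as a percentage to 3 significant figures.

58.2%

Q = 0.196 × 38880 = 7620 C
n(e⁻) = 7620 / 96500 = 0.07896 mol
Pb²⁺ + 2e⁻ → Pb, so theoretical n(Pb) = 0.03948 mol → 8.180 g
Efficiency = 4.76 / 8.180 = 0.5819 = 58.2%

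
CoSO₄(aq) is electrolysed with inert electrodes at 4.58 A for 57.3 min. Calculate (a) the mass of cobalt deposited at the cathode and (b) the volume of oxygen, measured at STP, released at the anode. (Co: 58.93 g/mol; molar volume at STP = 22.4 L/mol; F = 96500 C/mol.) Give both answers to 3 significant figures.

Q = 4.58 × 3438 = 15750 C; n(e⁻) = 15750 / 96500 = 0.1632 mol
Cathode: Co²⁺ + 2e⁻ → Co → n(Co) = 0.1632/2 = 0.08160 mol → 4.81 g
Anode: 2H₂O → O₂ + 4H⁺ + 4e⁻ → n(O₂) = 0.1632/4 = 0.04080 mol → 0.914 L

4.81 g Co; 0.914 L O₂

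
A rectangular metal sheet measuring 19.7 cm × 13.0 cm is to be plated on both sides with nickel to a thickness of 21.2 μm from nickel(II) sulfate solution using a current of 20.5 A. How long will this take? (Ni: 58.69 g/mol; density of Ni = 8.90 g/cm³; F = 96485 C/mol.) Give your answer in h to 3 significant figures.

0.431 h

Plated area = 2 × 19.7 × 13.0 = 512.2 cm²
Volume = 512.2 × 21.2×10⁻⁴ cm = 1.086 cm³
m(Ni) = 1.086 × 8.90 = 9.665 g
n(Ni) = 9.665 / 58.69 = 0.1647 mol; n(e⁻) = 2 × 0.1647 = 0.3294 mol
Q = 0.3294 × 96485 = 31780 C
t = 31780 / 20.5 = 1550 s = 0.431 h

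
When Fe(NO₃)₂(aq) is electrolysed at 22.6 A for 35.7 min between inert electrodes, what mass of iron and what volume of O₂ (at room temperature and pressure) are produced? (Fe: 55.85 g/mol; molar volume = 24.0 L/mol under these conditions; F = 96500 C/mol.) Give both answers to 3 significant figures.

Q = 22.6 × 2142 = 48410 C; n(e⁻) = 48410 / 96500 = 0.5017 mol
Cathode: Fe²⁺ + 2e⁻ → Fe → n(Fe) = 0.5017/2 = 0.2509 mol → 14.0 g
Anode: 2H₂O → O₂ + 4H⁺ + 4e⁻ → n(O₂) = 0.5017/4 = 0.1254 mol → 3.01 L

14.0 g Fe; 3.01 L O₂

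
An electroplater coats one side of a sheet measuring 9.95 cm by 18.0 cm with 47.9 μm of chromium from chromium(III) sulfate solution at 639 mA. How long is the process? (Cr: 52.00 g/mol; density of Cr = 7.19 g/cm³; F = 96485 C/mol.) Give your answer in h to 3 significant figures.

14.9 h

Plated area = 9.95 × 18.0 = 179.1 cm²
Volume = 179.1 × 47.9×10⁻⁴ cm = 0.8579 cm³
m(Cr) = 0.8579 × 7.19 = 6.168 g
n(Cr) = 6.168 / 52.00 = 0.1186 mol; n(e⁻) = 3 × 0.1186 = 0.3558 mol
Q = 0.3558 × 96485 = 34330 C
t = 34330 / 0.639 = 53720 s = 14.9 h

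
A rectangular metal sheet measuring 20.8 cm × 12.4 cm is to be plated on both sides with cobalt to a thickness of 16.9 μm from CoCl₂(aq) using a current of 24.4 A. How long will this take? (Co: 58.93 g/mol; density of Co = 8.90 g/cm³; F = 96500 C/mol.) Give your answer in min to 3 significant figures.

17.4 min

Plated area = 2 × 20.8 × 12.4 = 515.8 cm²
Volume = 515.8 × 16.9×10⁻⁴ cm = 0.8717 cm³
m(Co) = 0.8717 × 8.90 = 7.758 g
n(Co) = 7.758 / 58.93 = 0.1316 mol; n(e⁻) = 2 × 0.1316 = 0.2632 mol
Q = 0.2632 × 96500 = 25400 C
t = 25400 / 24.4 = 1041 s = 17.4 min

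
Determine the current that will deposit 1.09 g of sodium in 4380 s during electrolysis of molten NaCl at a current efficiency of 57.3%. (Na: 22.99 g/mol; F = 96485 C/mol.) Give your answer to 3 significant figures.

n(Na) = 1.09 / 22.99 = 0.04741 mol
Na⁺ + e⁻ → Na, so n(e⁻) = 0.04741 mol
Q = 0.04741 × 96485 / 0.573 = 7983 C
I = Q / t = 7983 / 4380 s = 1.82 A

1.82 A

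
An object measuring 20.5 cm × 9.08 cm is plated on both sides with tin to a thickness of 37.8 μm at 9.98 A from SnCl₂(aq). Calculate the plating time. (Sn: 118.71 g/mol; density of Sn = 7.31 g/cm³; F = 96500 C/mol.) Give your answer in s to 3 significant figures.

1680 s

Plated area = 2 × 20.5 × 9.08 = 372.3 cm²
Volume = 372.3 × 37.8×10⁻⁴ cm = 1.407 cm³
m(Sn) = 1.407 × 7.31 = 10.29 g
n(Sn) = 10.29 / 118.71 = 0.08668 mol; n(e⁻) = 2 × 0.08668 = 0.1734 mol
Q = 0.1734 × 96500 = 16730 C
t = 16730 / 9.98 = 1676 s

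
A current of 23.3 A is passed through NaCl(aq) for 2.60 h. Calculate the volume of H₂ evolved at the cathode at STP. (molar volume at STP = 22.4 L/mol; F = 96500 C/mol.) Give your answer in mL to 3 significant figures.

Q = It = 23.3 × 9360 = 2.181×10^5 C
n(e⁻) = 2.181×10^5 / 96500 = 2.260 mol
2H⁺ + 2e⁻ → H₂, so n(H₂) = 2.260 / 2 = 1.130 mol
V = 1.130 × 22.4 = 25.31 L
= 25300 mL

25300 mL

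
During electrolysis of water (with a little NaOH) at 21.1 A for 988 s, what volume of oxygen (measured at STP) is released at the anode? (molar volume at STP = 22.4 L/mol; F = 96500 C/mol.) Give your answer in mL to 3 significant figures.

1210 mL

Q = 21.1 A × 988 s = 20850 C
n(e⁻) = 20850 / 96500 = 0.2161 mol
2H₂O → O₂ + 4H⁺ + 4e⁻, so n(O₂) = 0.2161 / 4 = 0.05403 mol
V = 0.05403 × 22.4 = 1.210 L
= 1210 mL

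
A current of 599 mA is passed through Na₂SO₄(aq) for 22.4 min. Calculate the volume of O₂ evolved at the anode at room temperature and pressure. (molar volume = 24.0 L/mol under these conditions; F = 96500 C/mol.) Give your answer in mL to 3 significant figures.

Q = 0.599 A × 1344 s = 805.1 C
n(e⁻) = Q/F = 805.1/96500 = 0.008343 mol
2H₂O → O₂ + 4H⁺ + 4e⁻, so n(O₂) = 0.008343 / 4 = 0.002086 mol
V = 0.002086 × 24.0 = 0.05006 L
= 50.1 mL

50.1 mL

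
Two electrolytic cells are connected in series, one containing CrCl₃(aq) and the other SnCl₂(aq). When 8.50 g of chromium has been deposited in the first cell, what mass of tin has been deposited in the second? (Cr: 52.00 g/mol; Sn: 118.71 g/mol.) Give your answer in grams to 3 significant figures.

29.1 g

n(Cr) = 8.50 / 52.00 = 0.1635 mol
Cr³⁺ + 3e⁻ → Cr, so n(e⁻) = 3 × 0.1635 = 0.4905 mol
In series, the same 0.4905 mol of electrons flows through the second cell.
Sn²⁺ + 2e⁻ → Sn, so n(Sn) = 0.4905 / 2 = 0.2453 mol
m(Sn) = 0.2453 × 118.71 = 29.1 g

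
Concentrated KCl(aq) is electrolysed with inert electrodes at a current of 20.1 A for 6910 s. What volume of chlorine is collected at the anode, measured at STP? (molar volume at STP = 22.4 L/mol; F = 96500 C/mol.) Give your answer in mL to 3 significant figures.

Charge passed = 20.1 × 6910 = 1.389×10^5 C
n(e⁻) = Q/F = 1.389×10^5/96500 = 1.439 mol
2Cl⁻ → Cl₂ + 2e⁻, so n(Cl₂) = 1.439 / 2 = 0.7195 mol
V = 0.7195 × 22.4 = 16.12 L
= 16100 mL

16100 mL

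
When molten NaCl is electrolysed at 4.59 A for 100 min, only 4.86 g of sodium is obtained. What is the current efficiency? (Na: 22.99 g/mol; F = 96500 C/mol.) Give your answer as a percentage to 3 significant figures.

Q = 4.59 × 6000 = 27540 C
n(e⁻) = 27540 / 96500 = 0.2854 mol
Na⁺ + e⁻ → Na, so theoretical n(Na) = 0.2854 mol → 6.561 g
Efficiency = 4.86 / 6.561 = 0.7407 = 74.1%

74.1%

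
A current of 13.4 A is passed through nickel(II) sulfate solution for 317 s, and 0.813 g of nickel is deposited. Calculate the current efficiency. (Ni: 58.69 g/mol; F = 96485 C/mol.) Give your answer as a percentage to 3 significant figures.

Q = 13.4 × 317 = 4248 C
n(e⁻) = 4248 / 96485 = 0.04403 mol
Ni²⁺ + 2e⁻ → Ni, so theoretical n(Ni) = 0.02202 mol → 1.292 g
Efficiency = 0.813 / 1.292 = 0.6293 = 62.9%

62.9%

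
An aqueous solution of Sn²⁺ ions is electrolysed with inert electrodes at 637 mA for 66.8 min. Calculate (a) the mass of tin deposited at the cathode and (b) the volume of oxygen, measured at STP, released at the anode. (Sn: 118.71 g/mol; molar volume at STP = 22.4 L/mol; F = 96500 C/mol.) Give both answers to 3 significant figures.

Q = 0.637 × 4008 = 2553 C; n(e⁻) = 2553 / 96500 = 0.02646 mol
Cathode: Sn²⁺ + 2e⁻ → Sn → n(Sn) = 0.02646/2 = 0.01323 mol → 1.57 g
Anode: 2H₂O → O₂ + 4H⁺ + 4e⁻ → n(O₂) = 0.02646/4 = 0.006615 mol → 0.148 L

1.57 g Sn; 0.148 L O₂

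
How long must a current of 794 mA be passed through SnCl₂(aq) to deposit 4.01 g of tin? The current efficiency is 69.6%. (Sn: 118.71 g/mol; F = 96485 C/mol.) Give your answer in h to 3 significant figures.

n(Sn) = 4.01 / 118.71 = 0.03378 mol
Sn²⁺ + 2e⁻ → Sn, so n(e⁻) = 2 × 0.03378 = 0.06756 mol
Q = 0.06756 × 96485 / 0.696 = 9366 C
t = Q / I = 9366 / 0.794 = 11800 s = 3.28 h

3.28 h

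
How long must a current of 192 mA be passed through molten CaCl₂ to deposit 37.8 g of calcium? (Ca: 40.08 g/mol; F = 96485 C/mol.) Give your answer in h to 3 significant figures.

n(Ca) = 37.8 / 40.08 = 0.9431 mol
Ca²⁺ + 2e⁻ → Ca, so n(e⁻) = 2 × 0.9431 = 1.886 mol
Q = 1.886 × 96485 = 1.820×10^5 C
t = Q / I = 1.820×10^5 / 0.192 = 9.479×10^5 s = 263 h

263 h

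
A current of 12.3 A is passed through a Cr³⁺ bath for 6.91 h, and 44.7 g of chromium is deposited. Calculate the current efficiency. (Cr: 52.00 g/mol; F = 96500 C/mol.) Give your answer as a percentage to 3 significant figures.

Q = 12.3 × 24876 = 3.060×10^5 C
n(e⁻) = 3.060×10^5 / 96500 = 3.171 mol
Cr³⁺ + 3e⁻ → Cr, so theoretical n(Cr) = 1.057 mol → 54.96 g
Efficiency = 44.7 / 54.96 = 0.8133 = 81.3%

81.3%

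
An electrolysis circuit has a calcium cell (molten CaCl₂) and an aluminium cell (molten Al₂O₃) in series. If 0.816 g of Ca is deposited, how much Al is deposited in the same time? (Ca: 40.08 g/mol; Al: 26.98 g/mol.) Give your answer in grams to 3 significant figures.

0.366 g

n(Ca) = 0.816 / 40.08 = 0.02036 mol
Ca²⁺ + 2e⁻ → Ca, so n(e⁻) = 2 × 0.02036 = 0.04072 mol
In series, the same 0.04072 mol of electrons flows through the second cell.
Al³⁺ + 3e⁻ → Al, so n(Al) = 0.04072 / 3 = 0.01357 mol
m(Al) = 0.01357 × 26.98 = 0.366 g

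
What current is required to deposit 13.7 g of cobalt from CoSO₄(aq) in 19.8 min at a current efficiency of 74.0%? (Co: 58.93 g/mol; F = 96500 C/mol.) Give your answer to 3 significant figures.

n(Co) = 13.7 / 58.93 = 0.2325 mol
Co²⁺ + 2e⁻ → Co, so n(e⁻) = 2 × 0.2325 = 0.4650 mol
Q = 0.4650 × 96500 / 0.740 = 60640 C
I = Q / t = 60640 / 1188 s = 51.0 A

51.0 A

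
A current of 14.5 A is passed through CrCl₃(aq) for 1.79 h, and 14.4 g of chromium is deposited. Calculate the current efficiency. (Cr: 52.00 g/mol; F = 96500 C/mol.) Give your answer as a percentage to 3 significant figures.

85.8%

Q = 14.5 × 6444 = 93440 C
n(e⁻) = 93440 / 96500 = 0.9683 mol
Cr³⁺ + 3e⁻ → Cr, so theoretical n(Cr) = 0.3228 mol → 16.79 g
Efficiency = 14.4 / 16.79 = 0.8577 = 85.8%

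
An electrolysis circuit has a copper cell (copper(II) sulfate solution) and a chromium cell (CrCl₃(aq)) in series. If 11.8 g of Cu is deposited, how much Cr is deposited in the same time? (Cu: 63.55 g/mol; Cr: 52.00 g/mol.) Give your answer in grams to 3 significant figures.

6.44 g

n(Cu) = 11.8 / 63.55 = 0.1857 mol
Cu²⁺ + 2e⁻ → Cu, so n(e⁻) = 2 × 0.1857 = 0.3714 mol
In series, the same 0.3714 mol of electrons flows through the second cell.
Cr³⁺ + 3e⁻ → Cr, so n(Cr) = 0.3714 / 3 = 0.1238 mol
m(Cr) = 0.1238 × 52.00 = 6.44 g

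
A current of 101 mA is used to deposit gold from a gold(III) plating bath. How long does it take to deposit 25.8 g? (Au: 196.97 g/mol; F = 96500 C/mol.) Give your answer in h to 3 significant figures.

n(Au) = 25.8 / 196.97 = 0.1310 mol
Au³⁺ + 3e⁻ → Au, so n(e⁻) = 3 × 0.1310 = 0.3930 mol
Q = 0.3930 × 96500 = 37920 C
t = Q / I = 37920 / 0.101 = 3.754×10^5 s = 104 h

104 h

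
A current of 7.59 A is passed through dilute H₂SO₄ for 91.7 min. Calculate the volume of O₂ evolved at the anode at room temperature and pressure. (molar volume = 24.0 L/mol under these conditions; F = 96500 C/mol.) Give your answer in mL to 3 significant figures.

Q = 7.59 A × 5502 s = 41760 C
n(e⁻) = Q/F = 41760/96500 = 0.4327 mol
2H₂O → O₂ + 4H⁺ + 4e⁻, so n(O₂) = 0.4327 / 4 = 0.1082 mol
V = 0.1082 × 24.0 = 2.597 L
= 2600 mL

2600 mL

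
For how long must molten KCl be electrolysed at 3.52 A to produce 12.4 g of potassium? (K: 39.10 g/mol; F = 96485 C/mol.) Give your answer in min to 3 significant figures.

145 min

n(K) = 12.4 / 39.10 = 0.3171 mol
K⁺ + e⁻ → K, so n(e⁻) = 0.3171 mol
Q = 0.3171 × 96485 = 30600 C
t = Q / I = 30600 / 3.52 = 8693 s = 145 min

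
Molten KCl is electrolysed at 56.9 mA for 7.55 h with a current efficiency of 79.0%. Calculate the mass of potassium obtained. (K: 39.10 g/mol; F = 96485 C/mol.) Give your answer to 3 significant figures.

0.495 g

Q = 0.0569 × 27180 = 1547 C
n(e⁻) = 1547 / 96485 = 0.01603 mol
K⁺ + e⁻ → K, so theoretical m(K) = 0.01603 × 39.10 = 0.6268 g
Actual mass = 79.0% × 0.6268 = 0.495 g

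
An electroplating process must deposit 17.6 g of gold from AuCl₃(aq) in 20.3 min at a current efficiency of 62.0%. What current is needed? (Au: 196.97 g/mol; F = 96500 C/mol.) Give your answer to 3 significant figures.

n(Au) = 17.6 / 196.97 = 0.08935 mol
Au³⁺ + 3e⁻ → Au, so n(e⁻) = 3 × 0.08935 = 0.2681 mol
Q = 0.2681 × 96500 / 0.620 = 41730 C
I = Q / t = 41730 / 1218 s = 34.3 A

34.3 A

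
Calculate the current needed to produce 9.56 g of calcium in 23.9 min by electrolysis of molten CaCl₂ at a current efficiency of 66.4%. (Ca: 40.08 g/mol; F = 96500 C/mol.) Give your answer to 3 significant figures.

48.3 A

n(Ca) = 9.56 / 40.08 = 0.2385 mol
Ca²⁺ + 2e⁻ → Ca, so n(e⁻) = 2 × 0.2385 = 0.4770 mol
Q = 0.4770 × 96500 / 0.664 = 69320 C
I = Q / t = 69320 / 1434 s = 48.3 A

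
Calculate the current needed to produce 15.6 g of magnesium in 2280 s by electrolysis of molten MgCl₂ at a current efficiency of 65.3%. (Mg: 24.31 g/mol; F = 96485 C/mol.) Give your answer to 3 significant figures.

n(Mg) = 15.6 / 24.31 = 0.6417 mol
Mg²⁺ + 2e⁻ → Mg, so n(e⁻) = 2 × 0.6417 = 1.283 mol
Q = 1.283 × 96485 / 0.653 = 1.896×10^5 C
I = Q / t = 1.896×10^5 / 2280 s = 83.2 A

83.2 A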